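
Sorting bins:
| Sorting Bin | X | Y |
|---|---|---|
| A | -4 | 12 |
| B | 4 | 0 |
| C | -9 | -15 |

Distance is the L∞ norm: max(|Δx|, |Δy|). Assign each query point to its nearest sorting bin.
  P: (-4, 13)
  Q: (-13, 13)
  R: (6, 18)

P→A; Q→A; R→A

P at (-4, 13):
  A: max(|0|, |-1|) = 1
  B: max(|8|, |-13|) = 13
  C: max(|-5|, |-28|) = 28
  → nearest: A (1)
Q at (-13, 13):
  A: max(|9|, |-1|) = 9
  B: max(|17|, |-13|) = 17
  C: max(|4|, |-28|) = 28
  → nearest: A (9)
R at (6, 18):
  A: max(|-10|, |-6|) = 10
  B: max(|-2|, |-18|) = 18
  C: max(|-15|, |-33|) = 33
  → nearest: A (10)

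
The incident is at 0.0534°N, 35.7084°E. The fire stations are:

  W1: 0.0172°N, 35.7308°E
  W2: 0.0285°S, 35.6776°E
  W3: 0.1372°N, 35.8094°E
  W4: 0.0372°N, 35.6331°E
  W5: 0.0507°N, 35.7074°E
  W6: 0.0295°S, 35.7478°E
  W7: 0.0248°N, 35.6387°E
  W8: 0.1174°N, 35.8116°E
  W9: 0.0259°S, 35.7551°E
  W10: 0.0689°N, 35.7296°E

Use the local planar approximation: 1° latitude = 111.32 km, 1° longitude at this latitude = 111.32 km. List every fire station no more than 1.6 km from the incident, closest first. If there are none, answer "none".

W5

Distances from 0.0534°N, 35.7084°E:
W1: 4.7389 km
W2: 9.7405 km
W3: 14.6094 km
W4: 8.5742 km
W5: 0.3205 km
W6: 10.2177 km
W7: 8.3868 km
W8: 13.5180 km
W9: 10.2447 km
W10: 2.9235 km
Threshold 1.6 km: W5 (0.3205 km) is within range.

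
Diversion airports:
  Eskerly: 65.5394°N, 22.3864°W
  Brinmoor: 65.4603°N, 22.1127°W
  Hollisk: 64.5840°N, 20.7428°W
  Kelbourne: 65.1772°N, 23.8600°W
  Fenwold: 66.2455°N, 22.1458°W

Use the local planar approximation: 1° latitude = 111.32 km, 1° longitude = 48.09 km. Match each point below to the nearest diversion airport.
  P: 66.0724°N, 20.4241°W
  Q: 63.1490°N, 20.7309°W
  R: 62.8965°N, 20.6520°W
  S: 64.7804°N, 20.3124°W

P at 66.0724°N, 20.4241°W:
  Eskerly: 111.4702 km
  Brinmoor: 106.0054 km
  Hollisk: 166.3960 km
  Kelbourne: 192.9575 km
  Fenwold: 85.0093 km
  → nearest: Fenwold (85.0093 km)
Q at 63.1490°N, 20.7309°W:
  Eskerly: 277.7536 km
  Brinmoor: 265.7365 km
  Hollisk: 159.7452 km
  Kelbourne: 271.3301 km
  Fenwold: 351.3538 km
  → nearest: Hollisk (159.7452 km)
R at 62.8965°N, 20.6520°W:
  Eskerly: 305.8021 km
  Brinmoor: 293.9197 km
  Hollisk: 187.9032 km
  Kelbourne: 297.0841 km
  Fenwold: 379.6687 km
  → nearest: Hollisk (187.9032 km)
S at 64.7804°N, 20.3124°W:
  Eskerly: 130.7160 km
  Brinmoor: 114.9953 km
  Hollisk: 30.1066 km
  Kelbourne: 176.2297 km
  Fenwold: 185.4012 km
  → nearest: Hollisk (30.1066 km)

P→Fenwold; Q→Hollisk; R→Hollisk; S→Hollisk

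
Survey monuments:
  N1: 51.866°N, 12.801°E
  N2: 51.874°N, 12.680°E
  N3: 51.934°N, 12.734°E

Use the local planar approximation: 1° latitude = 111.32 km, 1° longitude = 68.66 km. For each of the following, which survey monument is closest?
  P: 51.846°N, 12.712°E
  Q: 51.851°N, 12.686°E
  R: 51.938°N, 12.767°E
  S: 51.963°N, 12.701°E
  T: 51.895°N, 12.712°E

P at 51.846°N, 12.712°E:
  N1: √((0.020·111.32)² + (0.089·68.66)²) = √(4.95686 + 37.34114) = 6.504 km
  N2: √((0.028·111.32)² + (-0.032·68.66)²) = √(9.71544 + 4.82734) = 3.813 km
  N3: √((0.088·111.32)² + (0.022·68.66)²) = √(95.96475 + 2.28167) = 9.912 km
  → nearest: N2 (3.813 km)
Q at 51.851°N, 12.686°E:
  N1: √((0.015·111.32)² + (0.115·68.66)²) = √(2.78823 + 62.34524) = 8.071 km
  N2: √((0.023·111.32)² + (-0.006·68.66)²) = √(6.55544 + 0.16971) = 2.593 km
  N3: √((0.083·111.32)² + (0.048·68.66)²) = √(85.36947 + 10.86151) = 9.810 km
  → nearest: N2 (2.593 km)
R at 51.938°N, 12.767°E:
  N1: √((-0.072·111.32)² + (0.034·68.66)²) = √(64.24087 + 5.44961) = 8.348 km
  N2: √((-0.064·111.32)² + (-0.087·68.66)²) = √(50.75822 + 35.68175) = 9.297 km
  N3: √((-0.004·111.32)² + (-0.033·68.66)²) = √(0.19827 + 5.13376) = 2.309 km
  → nearest: N3 (2.309 km)
S at 51.963°N, 12.701°E:
  N1: √((-0.097·111.32)² + (0.100·68.66)²) = √(116.59767 + 47.14196) = 12.796 km
  N2: √((-0.089·111.32)² + (-0.021·68.66)²) = √(98.15816 + 2.07896) = 10.012 km
  N3: √((-0.029·111.32)² + (0.033·68.66)²) = √(10.42179 + 5.13376) = 3.944 km
  → nearest: N3 (3.944 km)
T at 51.895°N, 12.712°E:
  N1: √((-0.029·111.32)² + (0.089·68.66)²) = √(10.42179 + 37.34114) = 6.911 km
  N2: √((-0.021·111.32)² + (-0.032·68.66)²) = √(5.46493 + 4.82734) = 3.208 km
  N3: √((0.039·111.32)² + (0.022·68.66)²) = √(18.84845 + 2.28167) = 4.597 km
  → nearest: N2 (3.208 km)

P→N2; Q→N2; R→N3; S→N3; T→N2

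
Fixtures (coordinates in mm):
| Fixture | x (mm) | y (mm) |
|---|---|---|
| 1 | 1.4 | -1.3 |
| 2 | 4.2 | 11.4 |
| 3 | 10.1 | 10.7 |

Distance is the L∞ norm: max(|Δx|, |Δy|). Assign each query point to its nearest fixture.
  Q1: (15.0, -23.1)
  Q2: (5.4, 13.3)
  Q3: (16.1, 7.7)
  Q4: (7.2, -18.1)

Q1 at (15.0, -23.1):
  1: 21.8 mm
  2: 34.5 mm
  3: 33.8 mm
  → nearest: 1 (21.8 mm)
Q2 at (5.4, 13.3):
  1: 14.6 mm
  2: 1.9 mm
  3: 4.7 mm
  → nearest: 2 (1.9 mm)
Q3 at (16.1, 7.7):
  1: 14.7 mm
  2: 11.9 mm
  3: 6.0 mm
  → nearest: 3 (6.0 mm)
Q4 at (7.2, -18.1):
  1: 16.8 mm
  2: 29.5 mm
  3: 28.8 mm
  → nearest: 1 (16.8 mm)

Q1→1; Q2→2; Q3→3; Q4→1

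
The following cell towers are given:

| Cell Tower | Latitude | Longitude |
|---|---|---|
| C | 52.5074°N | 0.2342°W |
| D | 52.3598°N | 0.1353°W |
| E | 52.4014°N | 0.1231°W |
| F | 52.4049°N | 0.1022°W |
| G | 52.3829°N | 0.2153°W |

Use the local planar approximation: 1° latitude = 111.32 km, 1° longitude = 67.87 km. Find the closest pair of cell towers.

E and F

Pairwise distances:
E–F: √((0.0035·111.32)² + (0.0209·67.87)²) = √(0.151804 + 2.012094) = 1.4710 km
D–E: √((0.0416·111.32)² + (0.0122·67.87)²) = √(21.445346 + 0.685607) = 4.7044 km
D–F: √((0.0451·111.32)² + (0.0331·67.87)²) = √(25.205742 + 5.046749) = 5.5002 km
D–G: √((0.0231·111.32)² + (-0.0800·67.87)²) = √(6.612571 + 29.480556) = 6.0078 km
E–G: √((-0.0185·111.32)² + (-0.0922·67.87)²) = √(4.241211 + 39.157733) = 6.5878 km
F–G: √((-0.0220·111.32)² + (-0.1131·67.87)²) = √(5.997797 + 58.922465) = 8.0573 km
C–G: √((-0.1245·111.32)² + (0.0189·67.87)²) = √(192.081305 + 1.645430) = 13.9186 km
C–E: √((-0.1060·111.32)² + (0.1111·67.87)²) = √(139.238112 + 56.856984) = 14.0034 km
C–F: √((-0.1025·111.32)² + (0.1320·67.87)²) = √(130.194946 + 80.260814) = 14.5071 km
C–D: √((-0.1476·111.32)² + (0.0989·67.87)²) = √(269.972240 + 45.055549) = 17.7490 km
Closest pair: E–F at 1.4710 km.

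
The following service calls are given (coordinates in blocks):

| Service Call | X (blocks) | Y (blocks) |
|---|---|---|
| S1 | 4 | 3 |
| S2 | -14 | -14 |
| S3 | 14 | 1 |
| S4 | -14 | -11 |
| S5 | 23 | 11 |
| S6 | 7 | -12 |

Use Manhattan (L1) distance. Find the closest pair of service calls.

Pairwise distances:
S2–S4: 3 blocks
S1–S3: 12 blocks
S1–S6: 18 blocks
S3–S5: 19 blocks
S3–S6: 20 blocks
S4–S6: 22 blocks
S2–S6: 23 blocks
S1–S5: 27 blocks
S1–S4: 32 blocks
S1–S2: 35 blocks
S5–S6: 39 blocks
S3–S4: 40 blocks
S2–S3: 43 blocks
S4–S5: 59 blocks
S2–S5: 62 blocks
Closest pair: S2–S4 at 3 blocks.

S2 and S4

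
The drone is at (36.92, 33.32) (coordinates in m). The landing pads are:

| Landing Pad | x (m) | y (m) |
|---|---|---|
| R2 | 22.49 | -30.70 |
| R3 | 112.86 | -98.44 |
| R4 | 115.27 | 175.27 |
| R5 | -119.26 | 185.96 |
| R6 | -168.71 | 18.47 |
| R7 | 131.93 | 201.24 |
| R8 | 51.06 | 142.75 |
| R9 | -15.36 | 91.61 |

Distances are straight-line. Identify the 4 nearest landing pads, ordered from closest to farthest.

Distances from (36.92, 33.32):
R2: 65.63 m
R3: 152.08 m
R4: 162.14 m
R5: 218.38 m
R6: 206.17 m
R7: 192.94 m
R8: 110.34 m
R9: 78.30 m
Sorted: R2 (65.63 m) < R9 (78.30 m) < R8 (110.34 m) < R3 (152.08 m) < R4 (162.14 m) < R7 (192.94 m) < …

R2, R9, R8, R3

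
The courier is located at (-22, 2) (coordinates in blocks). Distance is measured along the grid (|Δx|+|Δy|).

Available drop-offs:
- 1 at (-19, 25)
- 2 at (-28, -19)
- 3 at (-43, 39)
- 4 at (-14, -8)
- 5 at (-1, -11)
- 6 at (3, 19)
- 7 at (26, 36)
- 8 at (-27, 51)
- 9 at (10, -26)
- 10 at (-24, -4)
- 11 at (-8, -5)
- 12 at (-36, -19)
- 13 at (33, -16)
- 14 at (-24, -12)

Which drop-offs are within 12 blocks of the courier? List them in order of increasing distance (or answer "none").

10

Distances from (-22, 2):
1: |3| + |23| = 3 + 23 = 26 blocks
2: |-6| + |-21| = 6 + 21 = 27 blocks
3: |-21| + |37| = 21 + 37 = 58 blocks
4: |8| + |-10| = 8 + 10 = 18 blocks
5: |21| + |-13| = 21 + 13 = 34 blocks
6: |25| + |17| = 25 + 17 = 42 blocks
7: |48| + |34| = 48 + 34 = 82 blocks
8: |-5| + |49| = 5 + 49 = 54 blocks
9: |32| + |-28| = 32 + 28 = 60 blocks
10: |-2| + |-6| = 2 + 6 = 8 blocks
11: |14| + |-7| = 14 + 7 = 21 blocks
12: |-14| + |-21| = 14 + 21 = 35 blocks
13: |55| + |-18| = 55 + 18 = 73 blocks
14: |-2| + |-14| = 2 + 14 = 16 blocks
Threshold 12 blocks: 10 (8 blocks) is within range.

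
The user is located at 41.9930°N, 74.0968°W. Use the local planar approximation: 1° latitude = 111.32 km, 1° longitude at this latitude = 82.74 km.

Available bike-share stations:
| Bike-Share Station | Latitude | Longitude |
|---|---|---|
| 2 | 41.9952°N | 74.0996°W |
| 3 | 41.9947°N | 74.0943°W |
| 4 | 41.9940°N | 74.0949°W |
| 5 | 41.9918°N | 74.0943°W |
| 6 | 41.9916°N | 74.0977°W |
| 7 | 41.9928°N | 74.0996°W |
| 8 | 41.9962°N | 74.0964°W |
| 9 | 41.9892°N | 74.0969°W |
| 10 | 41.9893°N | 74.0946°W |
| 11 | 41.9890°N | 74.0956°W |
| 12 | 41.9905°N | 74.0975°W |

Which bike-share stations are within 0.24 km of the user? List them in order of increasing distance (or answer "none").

6, 4, 7

Distances from 41.9930°N, 74.0968°W:
2: √((0.0022·111.32)² + (-0.0028·82.74)²) = √(0.059978 + 0.053672) = 0.3371 km
3: √((0.0017·111.32)² + (0.0025·82.74)²) = √(0.035813 + 0.042787) = 0.2804 km
4: √((0.0010·111.32)² + (0.0019·82.74)²) = √(0.012392 + 0.024714) = 0.1926 km
5: √((-0.0012·111.32)² + (0.0025·82.74)²) = √(0.017845 + 0.042787) = 0.2462 km
6: √((-0.0014·111.32)² + (-0.0009·82.74)²) = √(0.024289 + 0.005545) = 0.1727 km
7: √((-0.0002·111.32)² + (-0.0028·82.74)²) = √(0.000496 + 0.053672) = 0.2327 km
8: √((0.0032·111.32)² + (0.0004·82.74)²) = √(0.126896 + 0.001095) = 0.3578 km
9: √((-0.0038·111.32)² + (-0.0001·82.74)²) = √(0.178943 + 0.000068) = 0.4231 km
10: √((-0.0037·111.32)² + (0.0022·82.74)²) = √(0.169648 + 0.033134) = 0.4503 km
11: √((-0.0040·111.32)² + (0.0012·82.74)²) = √(0.198274 + 0.009858) = 0.4562 km
12: √((-0.0025·111.32)² + (-0.0007·82.74)²) = √(0.077451 + 0.003354) = 0.2843 km
Threshold 0.24 km: 6 (0.1727 km), 4 (0.1926 km), 7 (0.2327 km) are within range.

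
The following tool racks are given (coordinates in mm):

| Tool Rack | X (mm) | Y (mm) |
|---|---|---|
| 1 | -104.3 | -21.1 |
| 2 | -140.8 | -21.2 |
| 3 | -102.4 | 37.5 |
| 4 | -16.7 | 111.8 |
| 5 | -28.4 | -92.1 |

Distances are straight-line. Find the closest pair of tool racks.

1 and 2

Pairwise distances:
1–2: √((-36.5)² + (-0.1)²) = √(1332.250 + 0.010) = 36.5 mm
1–3: √((1.9)² + (58.6)²) = √(3.610 + 3433.960) = 58.6 mm
1–4: √((87.6)² + (132.9)²) = √(7673.760 + 17662.410) = 159.2 mm
1–5: √((75.9)² + (-71.0)²) = √(5760.810 + 5041.000) = 103.9 mm
2–3: √((38.4)² + (58.7)²) = √(1474.560 + 3445.690) = 70.1 mm
2–4: √((124.1)² + (133.0)²) = √(15400.810 + 17689.000) = 181.9 mm
2–5: √((112.4)² + (-70.9)²) = √(12633.760 + 5026.810) = 132.9 mm
3–4: √((85.7)² + (74.3)²) = √(7344.490 + 5520.490) = 113.4 mm
3–5: √((74.0)² + (-129.6)²) = √(5476.000 + 16796.160) = 149.2 mm
4–5: √((-11.7)² + (-203.9)²) = √(136.890 + 41575.210) = 204.2 mm
Closest pair: 1–2 at 36.5 mm.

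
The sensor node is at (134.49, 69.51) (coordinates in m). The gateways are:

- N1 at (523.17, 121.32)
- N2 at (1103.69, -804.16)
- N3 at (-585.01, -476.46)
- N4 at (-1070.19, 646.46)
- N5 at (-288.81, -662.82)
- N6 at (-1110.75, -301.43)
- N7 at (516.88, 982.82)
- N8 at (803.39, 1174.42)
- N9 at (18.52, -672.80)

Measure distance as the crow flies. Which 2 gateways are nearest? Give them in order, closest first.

N1, N9

Distances from (134.49, 69.51):
N1: √((388.68)² + (51.81)²) = √(151072.1424 + 2684.2761) = 392.12 m
N2: √((969.20)² + (-873.67)²) = √(939348.6400 + 763299.2689) = 1304.86 m
N3: √((-719.50)² + (-545.97)²) = √(517680.2500 + 298083.2409) = 903.20 m
N4: √((-1204.68)² + (576.95)²) = √(1451253.9024 + 332871.3025) = 1335.71 m
N5: √((-423.30)² + (-732.33)²) = √(179182.8900 + 536307.2289) = 845.87 m
N6: √((-1245.24)² + (-370.94)²) = √(1550622.6576 + 137596.4836) = 1299.31 m
N7: √((382.39)² + (913.31)²) = √(146222.1121 + 834135.1561) = 990.13 m
N8: √((668.90)² + (1104.91)²) = √(447427.2100 + 1220826.1081) = 1291.61 m
N9: √((-115.97)² + (-742.31)²) = √(13449.0409 + 551024.1361) = 751.31 m
Sorted: N1 (392.12 m) < N9 (751.31 m) < N5 (845.87 m) < N3 (903.20 m) < …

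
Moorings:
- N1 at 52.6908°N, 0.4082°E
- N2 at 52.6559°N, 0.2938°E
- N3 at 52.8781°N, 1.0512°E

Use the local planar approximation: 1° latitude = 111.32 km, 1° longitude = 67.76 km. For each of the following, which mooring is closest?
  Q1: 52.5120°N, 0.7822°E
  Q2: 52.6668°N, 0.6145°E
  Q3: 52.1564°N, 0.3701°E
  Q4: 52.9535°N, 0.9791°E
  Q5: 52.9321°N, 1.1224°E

Q1→N1; Q2→N1; Q3→N2; Q4→N3; Q5→N3

Q1 at 52.5120°N, 0.7822°E:
  N1: 32.2242 km
  N2: 36.7671 km
  N3: 44.6447 km
  → nearest: N1 (32.2242 km)
Q2 at 52.6668°N, 0.6145°E:
  N1: 14.2319 km
  N2: 21.7645 km
  N3: 37.8007 km
  → nearest: N1 (14.2319 km)
Q3 at 52.1564°N, 0.3701°E:
  N1: 59.5454 km
  N2: 55.8442 km
  N3: 92.6521 km
  → nearest: N2 (55.8442 km)
Q4 at 52.9535°N, 0.9791°E:
  N1: 48.4940 km
  N2: 57.0422 km
  N3: 9.7118 km
  → nearest: N3 (9.7118 km)
Q5 at 52.9321°N, 1.1224°E:
  N1: 55.3492 km
  N2: 64.0134 km
  N3: 7.7079 km
  → nearest: N3 (7.7079 km)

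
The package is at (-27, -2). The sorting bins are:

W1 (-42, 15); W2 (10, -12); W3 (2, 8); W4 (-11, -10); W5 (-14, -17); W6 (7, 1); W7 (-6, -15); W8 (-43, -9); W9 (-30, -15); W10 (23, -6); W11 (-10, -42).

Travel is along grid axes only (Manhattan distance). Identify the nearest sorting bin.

Distances from (-27, -2):
W1: 32
W2: 47
W3: 39
W4: 24
W5: 28
W6: 37
W7: 34
W8: 23
W9: 16
W10: 54
W11: 57
Minimum: W9 at 16.

W9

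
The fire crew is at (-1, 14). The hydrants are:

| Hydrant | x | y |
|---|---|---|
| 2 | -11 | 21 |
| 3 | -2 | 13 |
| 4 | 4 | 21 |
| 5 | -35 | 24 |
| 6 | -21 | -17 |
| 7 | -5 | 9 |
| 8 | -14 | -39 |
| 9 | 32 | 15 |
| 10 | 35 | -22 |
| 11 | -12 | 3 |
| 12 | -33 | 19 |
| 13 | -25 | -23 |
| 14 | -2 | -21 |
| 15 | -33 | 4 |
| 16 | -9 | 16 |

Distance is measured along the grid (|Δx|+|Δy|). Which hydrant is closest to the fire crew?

3

Distances from (-1, 14):
2: 17
3: 2
4: 12
5: 44
6: 51
7: 9
8: 66
9: 34
10: 72
11: 22
12: 37
13: 61
14: 36
15: 42
16: 10
Minimum: 3 at 2.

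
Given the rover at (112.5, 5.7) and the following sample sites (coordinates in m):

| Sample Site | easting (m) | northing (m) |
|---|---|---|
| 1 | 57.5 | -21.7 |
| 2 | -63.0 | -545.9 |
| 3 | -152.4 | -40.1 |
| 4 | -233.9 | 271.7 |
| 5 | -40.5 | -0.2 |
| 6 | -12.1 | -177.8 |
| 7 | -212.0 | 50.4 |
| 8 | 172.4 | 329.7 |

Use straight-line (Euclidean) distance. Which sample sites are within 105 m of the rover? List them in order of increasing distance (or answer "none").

1

Distances from (112.5, 5.7):
1: √((-55.0)² + (-27.4)²) = √(3025.000 + 750.760) = 61.4 m
2: √((-175.5)² + (-551.6)²) = √(30800.250 + 304262.560) = 578.8 m
3: √((-264.9)² + (-45.8)²) = √(70172.010 + 2097.640) = 268.8 m
4: √((-346.4)² + (266.0)²) = √(119992.960 + 70756.000) = 436.7 m
5: √((-153.0)² + (-5.9)²) = √(23409.000 + 34.810) = 153.1 m
6: √((-124.6)² + (-183.5)²) = √(15525.160 + 33672.250) = 221.8 m
7: √((-324.5)² + (44.7)²) = √(105300.250 + 1998.090) = 327.6 m
8: √((59.9)² + (324.0)²) = √(3588.010 + 104976.000) = 329.5 m
Threshold 105 m: 1 (61.4 m) is within range.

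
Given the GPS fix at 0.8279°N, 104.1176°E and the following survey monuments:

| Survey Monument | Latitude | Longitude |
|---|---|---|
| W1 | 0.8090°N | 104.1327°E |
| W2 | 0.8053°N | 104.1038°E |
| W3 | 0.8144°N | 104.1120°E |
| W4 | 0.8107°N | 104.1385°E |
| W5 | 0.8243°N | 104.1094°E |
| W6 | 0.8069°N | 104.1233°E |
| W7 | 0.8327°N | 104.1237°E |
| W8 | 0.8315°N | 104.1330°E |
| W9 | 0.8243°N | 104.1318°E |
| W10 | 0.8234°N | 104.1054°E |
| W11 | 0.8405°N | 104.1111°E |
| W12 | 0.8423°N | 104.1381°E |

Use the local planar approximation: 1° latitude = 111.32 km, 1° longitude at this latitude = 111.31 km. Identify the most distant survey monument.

Distances from 0.8279°N, 104.1176°E:
W1: √((-0.0189·111.32)² + (0.0151·111.31)²) = √(4.426597 + 2.825025) = 2.6929 km
W2: √((-0.0226·111.32)² + (-0.0138·111.31)²) = √(6.329411 + 2.359536) = 2.9477 km
W3: √((-0.0135·111.32)² + (-0.0056·111.31)²) = √(2.258468 + 0.388548) = 1.6270 km
W4: √((-0.0172·111.32)² + (0.0209·111.31)²) = √(3.666091 + 5.412039) = 3.0130 km
W5: √((-0.0036·111.32)² + (-0.0082·111.31)²) = √(0.160602 + 0.833098) = 0.9968 km
W6: √((-0.0210·111.32)² + (0.0057·111.31)²) = √(5.464935 + 0.402548) = 2.4223 km
W7: √((0.0048·111.32)² + (0.0061·111.31)²) = √(0.285515 + 0.461029) = 0.8640 km
W8: √((0.0036·111.32)² + (0.0154·111.31)²) = √(0.160602 + 2.938393) = 1.7604 km
W9: √((-0.0036·111.32)² + (0.0142·111.31)²) = √(0.160602 + 2.498303) = 1.6306 km
W10: √((-0.0045·111.32)² + (-0.0122·111.31)²) = √(0.250941 + 1.844115) = 1.4474 km
W11: √((0.0126·111.32)² + (-0.0065·111.31)²) = √(1.967377 + 0.523474) = 1.5782 km
W12: √((0.0144·111.32)² + (0.0205·111.31)²) = √(2.569635 + 5.206862) = 2.7886 km
Maximum: W4 at 3.0130 km.

W4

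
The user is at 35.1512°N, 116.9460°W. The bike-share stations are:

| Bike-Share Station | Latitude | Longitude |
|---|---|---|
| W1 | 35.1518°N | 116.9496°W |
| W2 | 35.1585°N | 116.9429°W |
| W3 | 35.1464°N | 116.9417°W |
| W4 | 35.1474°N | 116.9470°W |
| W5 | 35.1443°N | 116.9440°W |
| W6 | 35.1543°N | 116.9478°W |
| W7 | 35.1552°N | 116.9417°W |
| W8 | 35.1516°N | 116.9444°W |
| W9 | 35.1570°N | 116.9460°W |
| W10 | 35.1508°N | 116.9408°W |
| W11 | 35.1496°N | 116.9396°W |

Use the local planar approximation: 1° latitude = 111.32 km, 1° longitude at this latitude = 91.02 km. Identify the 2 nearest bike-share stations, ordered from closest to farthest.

Distances from 35.1512°N, 116.9460°W:
W1: 0.3344 km
W2: 0.8602 km
W3: 0.6623 km
W4: 0.4327 km
W5: 0.7894 km
W6: 0.3820 km
W7: 0.5928 km
W8: 0.1523 km
W9: 0.6457 km
W10: 0.4754 km
W11: 0.6091 km
Sorted: W8 (0.1523 km) < W1 (0.3344 km) < W6 (0.3820 km) < W4 (0.4327 km) < …

W8, W1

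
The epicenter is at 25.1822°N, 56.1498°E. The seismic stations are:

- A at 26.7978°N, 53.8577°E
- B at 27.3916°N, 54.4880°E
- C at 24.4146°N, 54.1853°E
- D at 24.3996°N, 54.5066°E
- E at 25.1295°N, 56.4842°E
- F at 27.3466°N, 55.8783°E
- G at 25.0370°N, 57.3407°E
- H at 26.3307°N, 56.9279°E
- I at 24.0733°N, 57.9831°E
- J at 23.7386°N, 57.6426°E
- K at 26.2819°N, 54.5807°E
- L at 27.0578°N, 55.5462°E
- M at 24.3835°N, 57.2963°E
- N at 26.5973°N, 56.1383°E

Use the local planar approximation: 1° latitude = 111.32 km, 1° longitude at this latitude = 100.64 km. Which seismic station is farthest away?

B

Distances from 25.1822°N, 56.1498°E:
A: 292.5019 km
B: 297.4256 km
C: 215.3828 km
D: 186.9158 km
E: 34.1615 km
F: 242.4854 km
G: 120.9372 km
H: 149.9267 km
I: 221.9901 km
J: 219.9901 km
K: 199.8079 km
L: 217.4491 km
M: 145.6662 km
N: 157.5332 km
Maximum: B at 297.4256 km.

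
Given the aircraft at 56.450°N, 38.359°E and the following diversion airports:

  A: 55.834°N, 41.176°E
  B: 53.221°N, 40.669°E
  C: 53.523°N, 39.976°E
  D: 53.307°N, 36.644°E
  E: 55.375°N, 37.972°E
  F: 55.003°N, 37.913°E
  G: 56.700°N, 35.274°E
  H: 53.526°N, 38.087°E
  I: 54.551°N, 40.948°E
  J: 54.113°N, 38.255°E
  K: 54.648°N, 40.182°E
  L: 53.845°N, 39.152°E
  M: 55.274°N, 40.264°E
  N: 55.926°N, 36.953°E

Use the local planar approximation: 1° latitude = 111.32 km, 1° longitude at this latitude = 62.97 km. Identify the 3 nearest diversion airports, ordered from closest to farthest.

Distances from 56.450°N, 38.359°E:
A: √((-0.616·111.32)² + (2.817·62.97)²) = √(4702.27279 + 31465.96683) = 190.179 km
B: √((-3.229·111.32)² + (2.310·62.97)²) = √(129205.94160 + 21158.81524) = 387.769 km
C: √((-2.927·111.32)² + (1.617·62.97)²) = √(106167.56096 + 10367.81947) = 341.373 km
D: √((-3.143·111.32)² + (-1.715·62.97)²) = √(122415.14670 + 11662.60684) = 366.166 km
E: √((-1.075·111.32)² + (-0.387·62.97)²) = √(14320.66956 + 593.86717) = 122.125 km
F: √((-1.447·111.32)² + (-0.446·62.97)²) = √(25946.77929 + 788.74588) = 163.510 km
G: √((0.250·111.32)² + (-3.085·62.97)²) = √(774.50890 + 37737.89948) = 196.246 km
H: √((-2.924·111.32)² + (-0.272·62.97)²) = √(105950.04168 + 293.36290) = 325.950 km
I: √((-1.899·111.32)² + (2.589·62.97)²) = √(44688.55632 + 26578.56244) = 266.959 km
J: √((-2.337·111.32)² + (-0.104·62.97)²) = √(67680.54078 + 42.88783) = 260.237 km
K: √((-1.802·111.32)² + (1.823·62.97)²) = √(40239.81437 + 13177.73361) = 231.122 km
L: √((-2.605·111.32)² + (0.793·62.97)²) = √(84093.38813 + 2493.52520) = 294.257 km
M: √((-1.176·111.32)² + (1.905·62.97)²) = √(17138.03553 + 14389.88578) = 177.561 km
N: √((-0.524·111.32)² + (-1.406·62.97)²) = √(3402.58489 + 7838.59142) = 106.024 km
Sorted: N (106.024 km) < E (122.125 km) < F (163.510 km) < M (177.561 km) < A (190.179 km) < …

N, E, F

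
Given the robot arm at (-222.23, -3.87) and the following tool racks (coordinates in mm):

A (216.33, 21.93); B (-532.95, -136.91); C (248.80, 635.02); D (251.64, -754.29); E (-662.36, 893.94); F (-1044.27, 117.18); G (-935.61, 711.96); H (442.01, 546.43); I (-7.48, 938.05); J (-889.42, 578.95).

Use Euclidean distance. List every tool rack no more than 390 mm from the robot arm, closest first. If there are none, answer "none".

Distances from (-222.23, -3.87):
A: √((438.56)² + (25.80)²) = √(192334.8736 + 665.6400) = 439.32 mm
B: √((-310.72)² + (-133.04)²) = √(96546.9184 + 17699.6416) = 338.00 mm
C: √((471.03)² + (638.89)²) = √(221869.2609 + 408180.4321) = 793.76 mm
D: √((473.87)² + (-750.42)²) = √(224552.7769 + 563130.1764) = 887.52 mm
E: √((-440.13)² + (897.81)²) = √(193714.4169 + 806062.7961) = 999.89 mm
F: √((-822.04)² + (121.05)²) = √(675749.7616 + 14653.1025) = 830.90 mm
G: √((-713.38)² + (715.83)²) = √(508911.0244 + 512412.5889) = 1010.61 mm
H: √((664.24)² + (550.30)²) = √(441214.7776 + 302830.0900) = 862.58 mm
I: √((214.75)² + (941.92)²) = √(46117.5625 + 887213.2864) = 966.09 mm
J: √((-667.19)² + (582.82)²) = √(445142.4961 + 339679.1524) = 885.90 mm
Threshold 390 mm: B (338.00 mm) is within range.

B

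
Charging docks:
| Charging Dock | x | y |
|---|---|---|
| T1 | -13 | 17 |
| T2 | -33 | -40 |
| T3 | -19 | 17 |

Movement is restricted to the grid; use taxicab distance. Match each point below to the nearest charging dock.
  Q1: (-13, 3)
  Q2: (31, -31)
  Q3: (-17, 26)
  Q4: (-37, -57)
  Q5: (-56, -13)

Q1→T1; Q2→T2; Q3→T3; Q4→T2; Q5→T2

Q1 at (-13, 3):
  T1: 14
  T2: 63
  T3: 20
  → nearest: T1 (14)
Q2 at (31, -31):
  T1: 92
  T2: 73
  T3: 98
  → nearest: T2 (73)
Q3 at (-17, 26):
  T1: 13
  T2: 82
  T3: 11
  → nearest: T3 (11)
Q4 at (-37, -57):
  T1: 98
  T2: 21
  T3: 92
  → nearest: T2 (21)
Q5 at (-56, -13):
  T1: 73
  T2: 50
  T3: 67
  → nearest: T2 (50)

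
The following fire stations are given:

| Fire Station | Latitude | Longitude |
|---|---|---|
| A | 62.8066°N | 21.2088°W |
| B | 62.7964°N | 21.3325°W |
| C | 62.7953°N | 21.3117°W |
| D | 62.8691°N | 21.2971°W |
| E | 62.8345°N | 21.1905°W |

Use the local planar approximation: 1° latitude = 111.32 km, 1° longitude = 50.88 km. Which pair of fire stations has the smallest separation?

Pairwise distances:
B–C: 1.0654 km
A–E: 3.2424 km
A–C: 5.3845 km
A–B: 6.3955 km
D–E: 6.6523 km
C–E: 7.5545 km
C–D: 8.2489 km
A–D: 8.2820 km
B–D: 8.2910 km
B–E: 8.3779 km
Closest pair: B–C at 1.0654 km.

B and C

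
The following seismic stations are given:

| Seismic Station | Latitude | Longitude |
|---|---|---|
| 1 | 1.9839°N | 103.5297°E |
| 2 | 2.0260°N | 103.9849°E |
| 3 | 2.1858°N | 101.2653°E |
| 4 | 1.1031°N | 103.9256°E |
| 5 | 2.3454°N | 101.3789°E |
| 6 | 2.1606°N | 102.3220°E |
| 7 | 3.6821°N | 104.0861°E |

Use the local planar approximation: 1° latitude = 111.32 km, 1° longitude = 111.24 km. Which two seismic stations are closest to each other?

Pairwise distances:
1–2: √((0.0421·111.32)² + (0.4552·111.24)²) = √(21.963957 + 2564.049866) = 50.8529 km
1–3: √((0.2019·111.32)² + (-2.2644·111.24)²) = √(505.148460 + 63449.507119) = 252.8926 km
1–4: √((-0.8808·111.32)² + (0.3959·111.24)²) = √(9613.931142 + 1939.514201) = 107.4870 km
1–5: √((0.3615·111.32)² + (-2.1508·111.24)²) = √(1619.433051 + 57242.951197) = 242.6157 km
1–6: √((0.1767·111.32)² + (-1.2077·111.24)²) = √(386.918499 + 18048.457577) = 135.7769 km
1–7: √((1.6982·111.32)² + (0.5564·111.24)²) = √(35737.491775 + 3830.859314) = 198.9180 km
2–3: √((0.1598·111.32)² + (-2.7196·111.24)²) = √(316.446244 + 91523.374721) = 303.0509 km
2–4: √((-0.9229·111.32)² + (-0.0593·111.24)²) = √(10554.938017 + 43.514234) = 102.9488 km
2–5: √((0.3194·111.32)² + (-2.6060·111.24)²) = √(1264.201260 + 84037.046985) = 292.0638 km
2–6: √((0.1346·111.32)² + (-1.6629·111.24)²) = √(224.510427 + 34217.968881) = 185.5869 km
2–7: √((1.6561·111.32)² + (0.1012·111.24)²) = √(33987.522622 + 126.731036) = 184.7004 km
3–4: √((-1.0827·111.32)² + (2.6603·111.24)²) = √(14526.556209 + 87575.613679) = 319.5343 km
3–5: √((0.1596·111.32)² + (0.1136·111.24)²) = √(315.654634 + 159.690332) = 21.8024 km
3–6: √((-0.0252·111.32)² + (1.0567·111.24)²) = √(7.869506 + 13817.369618) = 117.5808 km
3–7: √((1.4963·111.32)² + (2.8208·111.24)²) = √(27744.937268 + 98461.523261) = 355.2555 km
4–5: √((1.2423·111.32)² + (-2.5467·111.24)²) = √(19124.908489 + 80256.004899) = 315.2474 km
4–6: √((1.0575·111.32)² + (-1.6036·111.24)²) = √(13858.210297 + 31821.016997) = 213.7270 km
4–7: √((2.5790·111.32)² + (0.1605·111.24)²) = √(82423.125609 + 318.766030) = 287.6489 km
5–6: √((-0.1848·111.32)² + (0.9431·111.24)²) = √(423.204551 + 11006.201260) = 106.9084 km
5–7: √((1.3367·111.32)² + (2.7072·111.24)²) = √(22141.869736 + 90690.676836) = 335.9056 km
6–7: √((1.5215·111.32)² + (1.7641·111.24)²) = √(28687.341853 + 38509.542603) = 259.2236 km
Closest pair: 3–5 at 21.8024 km.

3 and 5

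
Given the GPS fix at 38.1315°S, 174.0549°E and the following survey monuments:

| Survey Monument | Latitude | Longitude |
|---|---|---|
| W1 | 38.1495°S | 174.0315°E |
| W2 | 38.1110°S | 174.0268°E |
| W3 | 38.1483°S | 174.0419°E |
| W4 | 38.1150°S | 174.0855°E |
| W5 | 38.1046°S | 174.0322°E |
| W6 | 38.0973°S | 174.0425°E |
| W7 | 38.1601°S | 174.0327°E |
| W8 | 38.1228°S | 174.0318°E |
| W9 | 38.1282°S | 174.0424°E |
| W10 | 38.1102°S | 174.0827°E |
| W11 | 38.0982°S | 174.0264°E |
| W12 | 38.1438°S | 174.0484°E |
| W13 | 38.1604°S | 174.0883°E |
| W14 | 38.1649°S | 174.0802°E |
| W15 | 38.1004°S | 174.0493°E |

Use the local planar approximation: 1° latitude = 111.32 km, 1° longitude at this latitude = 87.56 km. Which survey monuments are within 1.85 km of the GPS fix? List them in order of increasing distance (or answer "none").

Distances from 38.1315°S, 174.0549°E:
W1: √((-0.0180·111.32)² + (-0.0234·87.56)²) = √(4.015054 + 4.198008) = 2.8658 km
W2: √((0.0205·111.32)² + (-0.0281·87.56)²) = √(5.207798 + 6.053745) = 3.3558 km
W3: √((-0.0168·111.32)² + (-0.0130·87.56)²) = √(3.497558 + 1.295681) = 2.1893 km
W4: √((0.0165·111.32)² + (0.0306·87.56)²) = √(3.373761 + 7.178841) = 3.2485 km
W5: √((0.0269·111.32)² + (-0.0227·87.56)²) = √(8.967078 + 3.950601) = 3.5941 km
W6: √((0.0342·111.32)² + (-0.0124·87.56)²) = √(14.494345 + 1.178840) = 3.9589 km
W7: √((-0.0286·111.32)² + (-0.0222·87.56)²) = √(10.136277 + 3.778483) = 3.7302 km
W8: √((0.0087·111.32)² + (-0.0231·87.56)²) = √(0.937961 + 4.091056) = 2.2425 km
W9: √((0.0033·111.32)² + (-0.0125·87.56)²) = √(0.134950 + 1.197930) = 1.1545 km
W10: √((0.0213·111.32)² + (0.0278·87.56)²) = √(5.622191 + 5.925174) = 3.3981 km
W11: √((0.0333·111.32)² + (-0.0285·87.56)²) = √(13.741523 + 6.227321) = 4.4687 km
W12: √((-0.0123·111.32)² + (-0.0065·87.56)²) = √(1.874807 + 0.323920) = 1.4828 km
W13: √((-0.0289·111.32)² + (0.0334·87.56)²) = √(10.350041 + 8.552724) = 4.3477 km
W14: √((-0.0334·111.32)² + (0.0253·87.56)²) = √(13.824178 + 4.907412) = 4.3280 km
W15: √((0.0311·111.32)² + (-0.0056·87.56)²) = √(11.985804 + 0.240429) = 3.4966 km
Threshold 1.85 km: W9 (1.1545 km), W12 (1.4828 km) are within range.

W9, W12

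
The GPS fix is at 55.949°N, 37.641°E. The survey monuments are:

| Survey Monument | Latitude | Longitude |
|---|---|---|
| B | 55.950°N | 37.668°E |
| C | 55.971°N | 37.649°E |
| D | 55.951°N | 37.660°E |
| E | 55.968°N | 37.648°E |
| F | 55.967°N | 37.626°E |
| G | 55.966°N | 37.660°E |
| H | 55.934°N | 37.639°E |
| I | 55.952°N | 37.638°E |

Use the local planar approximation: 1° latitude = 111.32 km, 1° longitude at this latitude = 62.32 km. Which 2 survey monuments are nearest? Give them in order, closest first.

Distances from 55.949°N, 37.641°E:
B: 1.686 km
C: 2.499 km
D: 1.205 km
E: 2.160 km
F: 2.211 km
G: 2.232 km
H: 1.674 km
I: 0.383 km
Sorted: I (0.383 km) < D (1.205 km) < H (1.674 km) < B (1.686 km) < …

I, D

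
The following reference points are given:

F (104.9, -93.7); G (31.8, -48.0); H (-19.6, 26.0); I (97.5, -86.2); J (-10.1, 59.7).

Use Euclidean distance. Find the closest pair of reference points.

F and I

Pairwise distances:
F–I: 10.5
H–J: 35.0
G–I: 76.0
F–G: 86.2
G–H: 90.1
G–J: 115.6
H–I: 162.2
F–H: 172.7
I–J: 181.3
F–J: 191.7
Closest pair: F–I at 10.5.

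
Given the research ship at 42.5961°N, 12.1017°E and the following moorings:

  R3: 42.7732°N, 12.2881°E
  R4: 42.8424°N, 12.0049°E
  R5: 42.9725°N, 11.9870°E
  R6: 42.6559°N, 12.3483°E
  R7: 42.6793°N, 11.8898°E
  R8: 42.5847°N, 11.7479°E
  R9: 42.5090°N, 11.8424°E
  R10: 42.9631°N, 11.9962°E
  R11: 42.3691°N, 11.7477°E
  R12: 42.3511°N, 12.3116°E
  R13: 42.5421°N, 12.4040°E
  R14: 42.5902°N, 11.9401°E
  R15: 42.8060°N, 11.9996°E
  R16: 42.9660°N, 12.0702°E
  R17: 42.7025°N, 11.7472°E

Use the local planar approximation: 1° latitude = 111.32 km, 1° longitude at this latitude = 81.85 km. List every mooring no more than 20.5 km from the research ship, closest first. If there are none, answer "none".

Distances from 42.5961°N, 12.1017°E:
R3: 24.9288 km
R4: 28.5399 km
R5: 42.9397 km
R6: 21.2536 km
R7: 19.6621 km
R8: 28.9863 km
R9: 23.3336 km
R10: 41.7571 km
R11: 38.4461 km
R12: 32.2335 km
R13: 25.4630 km
R14: 13.2433 km
R15: 24.8155 km
R16: 41.2579 km
R17: 31.3402 km
Threshold 20.5 km: R14 (13.2433 km), R7 (19.6621 km) are within range.

R14, R7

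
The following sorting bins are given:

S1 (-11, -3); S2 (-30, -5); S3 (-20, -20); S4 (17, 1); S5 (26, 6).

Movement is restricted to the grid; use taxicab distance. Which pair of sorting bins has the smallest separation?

Pairwise distances:
S4–S5: |9| + |5| = 9 + 5 = 14
S1–S2: |-19| + |-2| = 19 + 2 = 21
S2–S3: |10| + |-15| = 10 + 15 = 25
S1–S3: |-9| + |-17| = 9 + 17 = 26
S1–S4: |28| + |4| = 28 + 4 = 32
S1–S5: |37| + |9| = 37 + 9 = 46
S2–S4: |47| + |6| = 47 + 6 = 53
S3–S4: |37| + |21| = 37 + 21 = 58
S2–S5: |56| + |11| = 56 + 11 = 67
S3–S5: |46| + |26| = 46 + 26 = 72
Closest pair: S4–S5 at 14.

S4 and S5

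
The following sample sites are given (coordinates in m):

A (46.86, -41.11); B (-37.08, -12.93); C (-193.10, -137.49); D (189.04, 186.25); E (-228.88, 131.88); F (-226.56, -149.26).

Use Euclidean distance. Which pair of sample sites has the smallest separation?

Pairwise distances:
C–F: √((-33.46)² + (-11.77)²) = √(1119.5716 + 138.5329) = 35.47 m
A–B: √((-83.94)² + (28.18)²) = √(7045.9236 + 794.1124) = 88.54 m
B–C: √((-156.02)² + (-124.56)²) = √(24342.2404 + 15515.1936) = 199.64 m
B–F: √((-189.48)² + (-136.33)²) = √(35902.6704 + 18585.8689) = 233.43 m
B–E: √((-191.80)² + (144.81)²) = √(36787.2400 + 20969.9361) = 240.33 m
A–C: √((-239.96)² + (-96.38)²) = √(57580.8016 + 9289.1044) = 258.59 m
A–D: √((142.18)² + (227.36)²) = √(20215.1524 + 51692.5696) = 268.16 m
C–E: √((-35.78)² + (269.37)²) = √(1280.2084 + 72560.1969) = 271.74 m
E–F: √((2.32)² + (-281.14)²) = √(5.3824 + 79039.6996) = 281.15 m
A–F: √((-273.42)² + (-108.15)²) = √(74758.4964 + 11696.4225) = 294.03 m
B–D: √((226.12)² + (199.18)²) = √(51130.2544 + 39672.6724) = 301.34 m
A–E: √((-275.74)² + (172.99)²) = √(76032.5476 + 29925.5401) = 325.51 m
D–E: √((-417.92)² + (-54.37)²) = √(174657.1264 + 2956.0969) = 421.44 m
C–D: √((382.14)² + (323.74)²) = √(146030.9796 + 104807.5876) = 500.84 m
D–F: √((-415.60)² + (-335.51)²) = √(172723.3600 + 112566.9601) = 534.13 m
Closest pair: C–F at 35.47 m.

C and F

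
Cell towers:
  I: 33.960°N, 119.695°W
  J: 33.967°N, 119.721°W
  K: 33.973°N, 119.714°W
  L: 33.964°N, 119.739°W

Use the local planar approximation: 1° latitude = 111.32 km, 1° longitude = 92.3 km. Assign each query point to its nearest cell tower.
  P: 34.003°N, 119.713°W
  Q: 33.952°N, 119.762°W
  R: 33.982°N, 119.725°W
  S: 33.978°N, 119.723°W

P→K; Q→L; R→K; S→K

P at 34.003°N, 119.713°W:
  I: √((-0.043·111.32)² + (0.018·92.3)²) = √(22.91307 + 2.76025) = 5.067 km
  J: √((-0.036·111.32)² + (-0.008·92.3)²) = √(16.06022 + 0.54523) = 4.075 km
  K: √((-0.030·111.32)² + (-0.001·92.3)²) = √(11.15293 + 0.00852) = 3.341 km
  L: √((-0.039·111.32)² + (-0.026·92.3)²) = √(18.84845 + 5.75904) = 4.961 km
  → nearest: K (3.341 km)
Q at 33.952°N, 119.762°W:
  I: √((0.008·111.32)² + (0.067·92.3)²) = √(0.79310 + 38.24309) = 6.248 km
  J: √((0.015·111.32)² + (0.041·92.3)²) = √(2.78823 + 14.32093) = 4.136 km
  K: √((0.021·111.32)² + (0.048·92.3)²) = √(5.46493 + 19.62844) = 5.009 km
  L: √((0.012·111.32)² + (0.023·92.3)²) = √(1.78447 + 4.50670) = 2.508 km
  → nearest: L (2.508 km)
R at 33.982°N, 119.725°W:
  I: √((-0.022·111.32)² + (0.030·92.3)²) = √(5.99780 + 7.66736) = 3.697 km
  J: √((-0.015·111.32)² + (0.004·92.3)²) = √(2.78823 + 0.13631) = 1.710 km
  K: √((-0.009·111.32)² + (0.011·92.3)²) = √(1.00376 + 1.03083) = 1.426 km
  L: √((-0.018·111.32)² + (-0.014·92.3)²) = √(4.01505 + 1.66978) = 2.384 km
  → nearest: K (1.426 km)
S at 33.978°N, 119.723°W:
  I: √((-0.018·111.32)² + (0.028·92.3)²) = √(4.01505 + 6.67912) = 3.270 km
  J: √((-0.011·111.32)² + (0.002·92.3)²) = √(1.49945 + 0.03408) = 1.238 km
  K: √((-0.005·111.32)² + (0.009·92.3)²) = √(0.30980 + 0.69006) = 1.000 km
  L: √((-0.014·111.32)² + (-0.016·92.3)²) = √(2.42886 + 2.18094) = 2.147 km
  → nearest: K (1.000 km)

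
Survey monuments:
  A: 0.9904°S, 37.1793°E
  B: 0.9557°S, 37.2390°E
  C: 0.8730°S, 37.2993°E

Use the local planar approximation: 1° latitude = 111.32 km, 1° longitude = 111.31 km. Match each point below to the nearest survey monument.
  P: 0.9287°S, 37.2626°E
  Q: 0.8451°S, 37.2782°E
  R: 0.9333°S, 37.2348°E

P at 0.9287°S, 37.2626°E:
  A: √((-0.0617·111.32)² + (-0.0833·111.31)²) = √(47.175523 + 85.972265) = 11.5390 km
  B: √((-0.0270·111.32)² + (-0.0236·111.31)²) = √(9.033872 + 6.900688) = 3.9918 km
  C: √((0.0557·111.32)² + (0.0367·111.31)²) = √(38.446498 + 16.687854) = 7.4253 km
  → nearest: B (3.9918 km)
Q at 0.8451°S, 37.2782°E:
  A: √((-0.1453·111.32)² + (-0.0989·111.31)²) = √(261.624026 + 121.188371) = 19.5656 km
  B: √((-0.1106·111.32)² + (-0.0392·111.31)²) = √(151.585147 + 19.038841) = 13.0623 km
  C: √((-0.0279·111.32)² + (0.0211·111.31)²) = √(9.646168 + 5.516115) = 3.8939 km
  → nearest: C (3.8939 km)
R at 0.9333°S, 37.2348°E:
  A: √((-0.0571·111.32)² + (-0.0555·111.31)²) = √(40.403465 + 38.164039) = 8.8638 km
  B: √((-0.0224·111.32)² + (0.0042·111.31)²) = √(6.217881 + 0.218558) = 2.5370 km
  C: √((0.0603·111.32)² + (0.0645·111.31)²) = √(45.058945 + 51.545148) = 9.8287 km
  → nearest: B (2.5370 km)

P→B; Q→C; R→B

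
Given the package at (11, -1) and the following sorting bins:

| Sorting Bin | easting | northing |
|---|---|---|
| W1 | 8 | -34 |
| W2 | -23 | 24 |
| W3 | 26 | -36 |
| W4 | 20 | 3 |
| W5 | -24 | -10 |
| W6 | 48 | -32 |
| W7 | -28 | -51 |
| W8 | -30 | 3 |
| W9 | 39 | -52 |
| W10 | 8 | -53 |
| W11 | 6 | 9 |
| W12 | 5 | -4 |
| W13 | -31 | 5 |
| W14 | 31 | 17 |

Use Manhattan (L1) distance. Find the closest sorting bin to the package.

Distances from (11, -1):
W1: 36
W2: 59
W3: 50
W4: 13
W5: 44
W6: 68
W7: 89
W8: 45
W9: 79
W10: 55
W11: 15
W12: 9
W13: 48
W14: 38
Minimum: W12 at 9.

W12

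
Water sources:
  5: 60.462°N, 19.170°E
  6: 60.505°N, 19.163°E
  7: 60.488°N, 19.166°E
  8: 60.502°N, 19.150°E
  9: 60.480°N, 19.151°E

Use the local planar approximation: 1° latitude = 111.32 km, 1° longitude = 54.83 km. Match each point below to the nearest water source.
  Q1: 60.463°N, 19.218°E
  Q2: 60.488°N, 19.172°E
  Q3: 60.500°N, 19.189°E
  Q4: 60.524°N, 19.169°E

Q1→5; Q2→7; Q3→6; Q4→6

Q1 at 60.463°N, 19.218°E:
  5: √((-0.001·111.32)² + (-0.048·54.83)²) = √(0.01239 + 6.92658) = 2.634 km
  6: √((0.042·111.32)² + (-0.055·54.83)²) = √(21.85974 + 9.09414) = 5.564 km
  7: √((0.025·111.32)² + (-0.052·54.83)²) = √(7.74509 + 8.12911) = 3.984 km
  8: √((0.039·111.32)² + (-0.068·54.83)²) = √(18.84845 + 13.90126) = 5.723 km
  9: √((0.017·111.32)² + (-0.067·54.83)²) = √(3.58133 + 13.49541) = 4.132 km
  → nearest: 5 (2.634 km)
Q2 at 60.488°N, 19.172°E:
  5: √((-0.026·111.32)² + (-0.002·54.83)²) = √(8.37709 + 0.01203) = 2.896 km
  6: √((0.017·111.32)² + (-0.009·54.83)²) = √(3.58133 + 0.24351) = 1.956 km
  7: √((0.000·111.32)² + (-0.006·54.83)²) = √(0.00000 + 0.10823) = 0.329 km
  8: √((0.014·111.32)² + (-0.022·54.83)²) = √(2.42886 + 1.45506) = 1.971 km
  9: √((-0.008·111.32)² + (-0.021·54.83)²) = √(0.79310 + 1.32579) = 1.456 km
  → nearest: 7 (0.329 km)
Q3 at 60.500°N, 19.189°E:
  5: √((-0.038·111.32)² + (-0.019·54.83)²) = √(17.89425 + 1.08528) = 4.357 km
  6: √((0.005·111.32)² + (-0.026·54.83)²) = √(0.30980 + 2.03228) = 1.530 km
  7: √((-0.012·111.32)² + (-0.023·54.83)²) = √(1.78447 + 1.59035) = 1.837 km
  8: √((0.002·111.32)² + (-0.039·54.83)²) = √(0.04957 + 4.57263) = 2.150 km
  9: √((-0.020·111.32)² + (-0.038·54.83)²) = √(4.95686 + 4.34114) = 3.049 km
  → nearest: 6 (1.530 km)
Q4 at 60.524°N, 19.169°E:
  5: √((-0.062·111.32)² + (0.001·54.83)²) = √(47.63540 + 0.00301) = 6.902 km
  6: √((-0.019·111.32)² + (-0.006·54.83)²) = √(4.47356 + 0.10823) = 2.141 km
  7: √((-0.036·111.32)² + (-0.003·54.83)²) = √(16.06022 + 0.02706) = 4.011 km
  8: √((-0.022·111.32)² + (-0.019·54.83)²) = √(5.99780 + 1.08528) = 2.661 km
  9: √((-0.044·111.32)² + (-0.018·54.83)²) = √(23.99119 + 0.97405) = 4.997 km
  → nearest: 6 (2.141 km)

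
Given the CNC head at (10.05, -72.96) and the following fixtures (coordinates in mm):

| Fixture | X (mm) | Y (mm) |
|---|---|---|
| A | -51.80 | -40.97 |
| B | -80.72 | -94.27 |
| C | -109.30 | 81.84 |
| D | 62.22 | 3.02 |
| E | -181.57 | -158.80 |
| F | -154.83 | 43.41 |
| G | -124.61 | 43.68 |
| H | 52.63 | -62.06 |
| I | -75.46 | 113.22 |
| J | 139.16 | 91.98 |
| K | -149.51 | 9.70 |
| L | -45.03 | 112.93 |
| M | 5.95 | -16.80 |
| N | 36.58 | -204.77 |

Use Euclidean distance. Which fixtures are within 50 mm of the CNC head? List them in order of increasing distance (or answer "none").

H

Distances from (10.05, -72.96):
A: √((-61.85)² + (31.99)²) = √(3825.4225 + 1023.3601) = 69.63 mm
B: √((-90.77)² + (-21.31)²) = √(8239.1929 + 454.1161) = 93.24 mm
C: √((-119.35)² + (154.80)²) = √(14244.4225 + 23963.0400) = 195.47 mm
D: √((52.17)² + (75.98)²) = √(2721.7089 + 5772.9604) = 92.17 mm
E: √((-191.62)² + (-85.84)²) = √(36718.2244 + 7368.5056) = 209.97 mm
F: √((-164.88)² + (116.37)²) = √(27185.4144 + 13541.9769) = 201.81 mm
G: √((-134.66)² + (116.64)²) = √(18133.3156 + 13604.8896) = 178.15 mm
H: √((42.58)² + (10.90)²) = √(1813.0564 + 118.8100) = 43.95 mm
I: √((-85.51)² + (186.18)²) = √(7311.9601 + 34662.9924) = 204.88 mm
J: √((129.11)² + (164.94)²) = √(16669.3921 + 27205.2036) = 209.46 mm
K: √((-159.56)² + (82.66)²) = √(25459.3936 + 6832.6756) = 179.70 mm
L: √((-55.08)² + (185.89)²) = √(3033.8064 + 34555.0921) = 193.88 mm
M: √((-4.10)² + (56.16)²) = √(16.8100 + 3153.9456) = 56.31 mm
N: √((26.53)² + (-131.81)²) = √(703.8409 + 17373.8761) = 134.45 mm
Threshold 50 mm: H (43.95 mm) is within range.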